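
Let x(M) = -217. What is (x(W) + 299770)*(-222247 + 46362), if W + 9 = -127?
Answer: -52686879405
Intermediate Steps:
W = -136 (W = -9 - 127 = -136)
(x(W) + 299770)*(-222247 + 46362) = (-217 + 299770)*(-222247 + 46362) = 299553*(-175885) = -52686879405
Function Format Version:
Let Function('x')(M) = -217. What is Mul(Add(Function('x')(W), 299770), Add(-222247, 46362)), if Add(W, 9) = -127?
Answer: -52686879405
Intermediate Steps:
W = -136 (W = Add(-9, -127) = -136)
Mul(Add(Function('x')(W), 299770), Add(-222247, 46362)) = Mul(Add(-217, 299770), Add(-222247, 46362)) = Mul(299553, -175885) = -52686879405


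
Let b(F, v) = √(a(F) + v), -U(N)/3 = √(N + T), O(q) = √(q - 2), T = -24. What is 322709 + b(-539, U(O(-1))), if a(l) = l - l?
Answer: 322709 + √3*√(-√(-24 + I*√3)) ≈ 3.2271e+5 - 2.761*I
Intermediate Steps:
O(q) = √(-2 + q)
a(l) = 0
U(N) = -3*√(-24 + N) (U(N) = -3*√(N - 24) = -3*√(-24 + N))
b(F, v) = √v (b(F, v) = √(0 + v) = √v)
322709 + b(-539, U(O(-1))) = 322709 + √(-3*√(-24 + √(-2 - 1))) = 322709 + √(-3*√(-24 + √(-3))) = 322709 + √(-3*√(-24 + I*√3)) = 322709 + √3*√(-√(-24 + I*√3))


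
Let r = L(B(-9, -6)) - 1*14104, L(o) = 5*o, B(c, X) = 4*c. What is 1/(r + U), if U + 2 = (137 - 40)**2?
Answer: -1/4877 ≈ -0.00020504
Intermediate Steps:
r = -14284 (r = 5*(4*(-9)) - 1*14104 = 5*(-36) - 14104 = -180 - 14104 = -14284)
U = 9407 (U = -2 + (137 - 40)**2 = -2 + 97**2 = -2 + 9409 = 9407)
1/(r + U) = 1/(-14284 + 9407) = 1/(-4877) = -1/4877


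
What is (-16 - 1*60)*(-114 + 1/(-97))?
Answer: 840484/97 ≈ 8664.8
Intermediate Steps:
(-16 - 1*60)*(-114 + 1/(-97)) = (-16 - 60)*(-114 - 1/97) = -76*(-11059/97) = 840484/97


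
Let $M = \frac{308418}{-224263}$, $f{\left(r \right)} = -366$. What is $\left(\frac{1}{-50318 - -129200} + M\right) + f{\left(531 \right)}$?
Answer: $- \frac{6498983315969}{17690313966} \approx -367.38$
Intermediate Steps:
$M = - \frac{308418}{224263}$ ($M = 308418 \left(- \frac{1}{224263}\right) = - \frac{308418}{224263} \approx -1.3753$)
$\left(\frac{1}{-50318 - -129200} + M\right) + f{\left(531 \right)} = \left(\frac{1}{-50318 - -129200} - \frac{308418}{224263}\right) - 366 = \left(\frac{1}{-50318 + 129200} - \frac{308418}{224263}\right) - 366 = \left(\frac{1}{78882} - \frac{308418}{224263}\right) - 366 = - \frac{24328404413}{17690313966} - 366 = - \frac{6498983315969}{17690313966}$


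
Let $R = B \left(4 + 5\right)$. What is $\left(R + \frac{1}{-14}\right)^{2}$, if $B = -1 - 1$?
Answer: $\frac{64009}{196} \approx 326.58$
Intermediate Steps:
$B = -2$
$R = -18$ ($R = - 2 \left(4 + 5\right) = \left(-2\right) 9 = -18$)
$\left(R + \frac{1}{-14}\right)^{2} = \left(-18 + \frac{1}{-14}\right)^{2} = \left(-18 - \frac{1}{14}\right)^{2} = \left(- \frac{253}{14}\right)^{2} = \frac{64009}{196}$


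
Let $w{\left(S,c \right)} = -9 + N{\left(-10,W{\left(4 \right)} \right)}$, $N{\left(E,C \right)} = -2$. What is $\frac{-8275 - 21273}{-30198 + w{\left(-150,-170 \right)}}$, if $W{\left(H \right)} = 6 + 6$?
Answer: $\frac{29548}{30209} \approx 0.97812$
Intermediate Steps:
$W{\left(H \right)} = 12$
$w{\left(S,c \right)} = -11$ ($w{\left(S,c \right)} = -9 - 2 = -11$)
$\frac{-8275 - 21273}{-30198 + w{\left(-150,-170 \right)}} = \frac{-8275 - 21273}{-30198 - 11} = - \frac{29548}{-30209} = \left(-29548\right) \left(- \frac{1}{30209}\right) = \frac{29548}{30209}$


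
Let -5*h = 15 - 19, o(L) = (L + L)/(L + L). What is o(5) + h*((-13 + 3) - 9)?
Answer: -71/5 ≈ -14.200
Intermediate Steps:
o(L) = 1 (o(L) = (2*L)/((2*L)) = (2*L)*(1/(2*L)) = 1)
h = ⅘ (h = -(15 - 19)/5 = -⅕*(-4) = ⅘ ≈ 0.80000)
o(5) + h*((-13 + 3) - 9) = 1 + 4*((-13 + 3) - 9)/5 = 1 + 4*(-10 - 9)/5 = 1 + (⅘)*(-19) = 1 - 76/5 = -71/5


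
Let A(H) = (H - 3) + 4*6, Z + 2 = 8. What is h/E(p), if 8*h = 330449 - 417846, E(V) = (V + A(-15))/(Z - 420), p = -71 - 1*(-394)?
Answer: 18091179/1316 ≈ 13747.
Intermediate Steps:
Z = 6 (Z = -2 + 8 = 6)
p = 323 (p = -71 + 394 = 323)
A(H) = 21 + H (A(H) = (-3 + H) + 24 = 21 + H)
E(V) = -1/69 - V/414 (E(V) = (V + (21 - 15))/(6 - 420) = (V + 6)/(-414) = (6 + V)*(-1/414) = -1/69 - V/414)
h = -87397/8 (h = (330449 - 417846)/8 = (⅛)*(-87397) = -87397/8 ≈ -10925.)
h/E(p) = -87397/(8*(-1/69 - 1/414*323)) = -87397/(8*(-1/69 - 323/414)) = -87397/(8*(-329/414)) = -87397/8*(-414/329) = 18091179/1316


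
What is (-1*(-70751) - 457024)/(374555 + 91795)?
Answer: -386273/466350 ≈ -0.82829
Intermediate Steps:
(-1*(-70751) - 457024)/(374555 + 91795) = (70751 - 457024)/466350 = -386273*1/466350 = -386273/466350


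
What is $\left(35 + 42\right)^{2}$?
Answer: $5929$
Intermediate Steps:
$\left(35 + 42\right)^{2} = 77^{2} = 5929$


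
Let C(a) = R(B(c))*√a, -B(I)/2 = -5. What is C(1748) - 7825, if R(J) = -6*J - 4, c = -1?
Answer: -7825 - 128*√437 ≈ -10501.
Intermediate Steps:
B(I) = 10 (B(I) = -2*(-5) = 10)
R(J) = -4 - 6*J
C(a) = -64*√a (C(a) = (-4 - 6*10)*√a = (-4 - 60)*√a = -64*√a)
C(1748) - 7825 = -128*√437 - 7825 = -7825 - 128*√437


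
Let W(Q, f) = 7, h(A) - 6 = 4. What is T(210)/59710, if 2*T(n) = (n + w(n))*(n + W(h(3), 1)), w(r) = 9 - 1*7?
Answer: 1643/4265 ≈ 0.38523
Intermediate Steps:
h(A) = 10 (h(A) = 6 + 4 = 10)
w(r) = 2 (w(r) = 9 - 7 = 2)
T(n) = (2 + n)*(7 + n)/2 (T(n) = ((n + 2)*(n + 7))/2 = ((2 + n)*(7 + n))/2 = (2 + n)*(7 + n)/2)
T(210)/59710 = (7 + (½)*210² + (9/2)*210)/59710 = (7 + (½)*44100 + 945)*(1/59710) = (7 + 22050 + 945)*(1/59710) = 23002*(1/59710) = 1643/4265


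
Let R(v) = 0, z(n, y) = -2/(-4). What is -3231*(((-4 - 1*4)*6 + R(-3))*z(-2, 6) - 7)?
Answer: 100161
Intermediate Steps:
z(n, y) = 1/2 (z(n, y) = -2*(-1/4) = 1/2)
-3231*(((-4 - 1*4)*6 + R(-3))*z(-2, 6) - 7) = -3231*(((-4 - 1*4)*6 + 0)*(1/2) - 7) = -3231*(((-4 - 4)*6 + 0)*(1/2) - 7) = -3231*((-8*6 + 0)*(1/2) - 7) = -3231*((-48 + 0)*(1/2) - 7) = -3231*(-48*1/2 - 7) = -3231*(-24 - 7) = -3231*(-31) = 100161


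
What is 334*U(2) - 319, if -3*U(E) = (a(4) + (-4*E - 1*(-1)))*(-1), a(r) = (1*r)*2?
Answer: -623/3 ≈ -207.67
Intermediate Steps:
a(r) = 2*r (a(r) = r*2 = 2*r)
U(E) = 3 - 4*E/3 (U(E) = -(2*4 + (-4*E - 1*(-1)))*(-1)/3 = -(8 + (-4*E + 1))*(-1)/3 = -(8 + (1 - 4*E))*(-1)/3 = -(9 - 4*E)*(-1)/3 = -(-9 + 4*E)/3 = 3 - 4*E/3)
334*U(2) - 319 = 334*(3 - 4/3*2) - 319 = 334*(3 - 8/3) - 319 = 334*(⅓) - 319 = 334/3 - 319 = -623/3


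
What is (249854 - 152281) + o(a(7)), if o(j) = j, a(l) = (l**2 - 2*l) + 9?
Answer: 97617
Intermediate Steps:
a(l) = 9 + l**2 - 2*l
(249854 - 152281) + o(a(7)) = (249854 - 152281) + (9 + 7**2 - 2*7) = 97573 + (9 + 49 - 14) = 97573 + 44 = 97617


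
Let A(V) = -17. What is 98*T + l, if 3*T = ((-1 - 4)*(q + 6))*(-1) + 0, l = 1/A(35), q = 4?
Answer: 83297/51 ≈ 1633.3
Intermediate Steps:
l = -1/17 (l = 1/(-17) = -1/17 ≈ -0.058824)
T = 50/3 (T = (((-1 - 4)*(4 + 6))*(-1) + 0)/3 = (-5*10*(-1) + 0)/3 = (-50*(-1) + 0)/3 = (50 + 0)/3 = (⅓)*50 = 50/3 ≈ 16.667)
98*T + l = 98*(50/3) - 1/17 = 4900/3 - 1/17 = 83297/51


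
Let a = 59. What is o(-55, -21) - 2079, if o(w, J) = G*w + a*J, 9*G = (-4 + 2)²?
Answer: -30082/9 ≈ -3342.4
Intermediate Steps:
G = 4/9 (G = (-4 + 2)²/9 = (⅑)*(-2)² = (⅑)*4 = 4/9 ≈ 0.44444)
o(w, J) = 59*J + 4*w/9 (o(w, J) = 4*w/9 + 59*J = 59*J + 4*w/9)
o(-55, -21) - 2079 = (59*(-21) + (4/9)*(-55)) - 2079 = (-1239 - 220/9) - 2079 = -11371/9 - 2079 = -30082/9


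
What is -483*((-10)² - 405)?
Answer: 147315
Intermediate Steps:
-483*((-10)² - 405) = -483*(100 - 405) = -483*(-305) = 147315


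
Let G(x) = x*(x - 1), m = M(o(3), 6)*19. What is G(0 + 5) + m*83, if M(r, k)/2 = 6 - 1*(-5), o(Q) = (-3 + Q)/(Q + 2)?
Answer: 34714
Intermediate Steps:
o(Q) = (-3 + Q)/(2 + Q)
M(r, k) = 22 (M(r, k) = 2*(6 - 1*(-5)) = 2*(6 + 5) = 2*11 = 22)
m = 418 (m = 22*19 = 418)
G(x) = x*(-1 + x)
G(0 + 5) + m*83 = (0 + 5)*(-1 + (0 + 5)) + 418*83 = 5*(-1 + 5) + 34694 = 5*4 + 34694 = 20 + 34694 = 34714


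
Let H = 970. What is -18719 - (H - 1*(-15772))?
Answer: -35461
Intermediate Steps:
-18719 - (H - 1*(-15772)) = -18719 - (970 - 1*(-15772)) = -18719 - (970 + 15772) = -18719 - 1*16742 = -18719 - 16742 = -35461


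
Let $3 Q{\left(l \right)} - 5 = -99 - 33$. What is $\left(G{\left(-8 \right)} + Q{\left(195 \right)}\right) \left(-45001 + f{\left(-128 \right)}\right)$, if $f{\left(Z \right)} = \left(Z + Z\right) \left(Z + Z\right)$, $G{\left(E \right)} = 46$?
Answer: $75295$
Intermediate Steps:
$Q{\left(l \right)} = - \frac{127}{3}$ ($Q{\left(l \right)} = \frac{5}{3} + \frac{-99 - 33}{3} = \frac{5}{3} + \frac{1}{3} \left(-132\right) = \frac{5}{3} - 44 = - \frac{127}{3}$)
$f{\left(Z \right)} = 4 Z^{2}$ ($f{\left(Z \right)} = 2 Z 2 Z = 4 Z^{2}$)
$\left(G{\left(-8 \right)} + Q{\left(195 \right)}\right) \left(-45001 + f{\left(-128 \right)}\right) = \left(46 - \frac{127}{3}\right) \left(-45001 + 4 \left(-128\right)^{2}\right) = \frac{11 \left(-45001 + 4 \cdot 16384\right)}{3} = \frac{11 \left(-45001 + 65536\right)}{3} = \frac{11}{3} \cdot 20535 = 75295$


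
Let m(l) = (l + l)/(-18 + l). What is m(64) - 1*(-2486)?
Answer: 57242/23 ≈ 2488.8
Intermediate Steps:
m(l) = 2*l/(-18 + l) (m(l) = (2*l)/(-18 + l) = 2*l/(-18 + l))
m(64) - 1*(-2486) = 2*64/(-18 + 64) - 1*(-2486) = 2*64/46 + 2486 = 2*64*(1/46) + 2486 = 64/23 + 2486 = 57242/23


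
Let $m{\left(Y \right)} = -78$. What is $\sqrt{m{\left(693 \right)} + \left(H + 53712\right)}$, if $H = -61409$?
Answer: $5 i \sqrt{311} \approx 88.176 i$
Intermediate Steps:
$\sqrt{m{\left(693 \right)} + \left(H + 53712\right)} = \sqrt{-78 + \left(-61409 + 53712\right)} = \sqrt{-78 - 7697} = \sqrt{-7775} = 5 i \sqrt{311}$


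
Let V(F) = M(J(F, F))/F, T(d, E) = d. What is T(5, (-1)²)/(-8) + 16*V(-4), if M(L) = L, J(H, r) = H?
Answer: 123/8 ≈ 15.375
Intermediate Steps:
V(F) = 1 (V(F) = F/F = 1)
T(5, (-1)²)/(-8) + 16*V(-4) = 5/(-8) + 16*1 = 5*(-⅛) + 16 = -5/8 + 16 = 123/8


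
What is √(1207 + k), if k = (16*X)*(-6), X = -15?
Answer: √2647 ≈ 51.449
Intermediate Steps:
k = 1440 (k = (16*(-15))*(-6) = -240*(-6) = 1440)
√(1207 + k) = √(1207 + 1440) = √2647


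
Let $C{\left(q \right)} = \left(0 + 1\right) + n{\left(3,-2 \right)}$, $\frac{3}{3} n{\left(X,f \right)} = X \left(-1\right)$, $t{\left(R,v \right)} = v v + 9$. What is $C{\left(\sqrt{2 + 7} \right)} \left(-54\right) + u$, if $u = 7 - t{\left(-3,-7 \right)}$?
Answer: $57$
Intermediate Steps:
$t{\left(R,v \right)} = 9 + v^{2}$ ($t{\left(R,v \right)} = v^{2} + 9 = 9 + v^{2}$)
$n{\left(X,f \right)} = - X$ ($n{\left(X,f \right)} = X \left(-1\right) = - X$)
$C{\left(q \right)} = -2$ ($C{\left(q \right)} = \left(0 + 1\right) - 3 = 1 - 3 = -2$)
$u = -51$ ($u = 7 - \left(9 + \left(-7\right)^{2}\right) = 7 - \left(9 + 49\right) = 7 - 58 = -51$)
$C{\left(\sqrt{2 + 7} \right)} \left(-54\right) + u = \left(-2\right) \left(-54\right) - 51 = 108 - 51 = 57$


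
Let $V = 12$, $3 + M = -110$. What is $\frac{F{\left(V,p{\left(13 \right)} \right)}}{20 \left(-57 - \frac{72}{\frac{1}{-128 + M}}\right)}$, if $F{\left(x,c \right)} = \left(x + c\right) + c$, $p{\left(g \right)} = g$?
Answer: $\frac{19}{172950} \approx 0.00010986$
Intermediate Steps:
$M = -113$ ($M = -3 - 110 = -113$)
$F{\left(x,c \right)} = x + 2 c$ ($F{\left(x,c \right)} = \left(c + x\right) + c = x + 2 c$)
$\frac{F{\left(V,p{\left(13 \right)} \right)}}{20 \left(-57 - \frac{72}{\frac{1}{-128 + M}}\right)} = \frac{12 + 2 \cdot 13}{20 \left(-57 - \frac{72}{\frac{1}{-128 - 113}}\right)} = \frac{12 + 26}{20 \left(-57 - \frac{72}{\frac{1}{-241}}\right)} = \frac{38}{20 \left(-57 - \frac{72}{- \frac{1}{241}}\right)} = \frac{38}{20 \left(-57 - -17352\right)} = \frac{38}{20 \left(-57 + 17352\right)} = \frac{38}{20 \cdot 17295} = \frac{38}{345900} = 38 \cdot \frac{1}{345900} = \frac{19}{172950}$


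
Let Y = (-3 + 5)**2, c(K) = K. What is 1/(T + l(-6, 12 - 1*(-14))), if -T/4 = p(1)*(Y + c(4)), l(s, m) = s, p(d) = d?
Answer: -1/38 ≈ -0.026316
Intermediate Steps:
Y = 4 (Y = 2**2 = 4)
T = -32 (T = -4*(4 + 4) = -4*8 = -32)
1/(T + l(-6, 12 - 1*(-14))) = 1/(-32 - 6) = 1/(-38) = -1/38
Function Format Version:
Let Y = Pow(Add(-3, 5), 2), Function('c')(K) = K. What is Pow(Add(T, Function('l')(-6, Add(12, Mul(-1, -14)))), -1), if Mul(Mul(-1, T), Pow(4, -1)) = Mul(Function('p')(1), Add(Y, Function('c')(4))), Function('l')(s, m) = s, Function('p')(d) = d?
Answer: Rational(-1, 38) ≈ -0.026316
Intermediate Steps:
Y = 4 (Y = Pow(2, 2) = 4)
T = -32 (T = Mul(-4, Mul(1, Add(4, 4))) = Mul(-4, Mul(1, 8)) = Mul(-4, 8) = -32)
Pow(Add(T, Function('l')(-6, Add(12, Mul(-1, -14)))), -1) = Pow(Add(-32, -6), -1) = Pow(-38, -1) = Rational(-1, 38)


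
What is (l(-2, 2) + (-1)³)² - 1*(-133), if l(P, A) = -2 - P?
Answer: 134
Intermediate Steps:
(l(-2, 2) + (-1)³)² - 1*(-133) = ((-2 - 1*(-2)) + (-1)³)² - 1*(-133) = ((-2 + 2) - 1)² + 133 = (0 - 1)² + 133 = (-1)² + 133 = 1 + 133 = 134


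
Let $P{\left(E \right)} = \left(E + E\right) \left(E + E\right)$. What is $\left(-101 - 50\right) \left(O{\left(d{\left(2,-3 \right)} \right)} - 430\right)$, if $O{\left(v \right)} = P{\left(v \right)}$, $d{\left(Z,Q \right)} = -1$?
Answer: $64326$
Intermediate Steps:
$P{\left(E \right)} = 4 E^{2}$ ($P{\left(E \right)} = 2 E 2 E = 4 E^{2}$)
$O{\left(v \right)} = 4 v^{2}$
$\left(-101 - 50\right) \left(O{\left(d{\left(2,-3 \right)} \right)} - 430\right) = \left(-101 - 50\right) \left(4 \left(-1\right)^{2} - 430\right) = - 151 \left(4 \cdot 1 - 430\right) = - 151 \left(4 - 430\right) = \left(-151\right) \left(-426\right) = 64326$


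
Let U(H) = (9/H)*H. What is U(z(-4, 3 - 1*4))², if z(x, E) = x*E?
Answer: 81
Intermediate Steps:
z(x, E) = E*x
U(H) = 9
U(z(-4, 3 - 1*4))² = 9² = 81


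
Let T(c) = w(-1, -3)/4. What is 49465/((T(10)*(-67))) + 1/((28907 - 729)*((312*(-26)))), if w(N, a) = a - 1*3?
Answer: 2512601452031/5104951904 ≈ 492.19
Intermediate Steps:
w(N, a) = -3 + a (w(N, a) = a - 3 = -3 + a)
T(c) = -3/2 (T(c) = (-3 - 3)/4 = -6*1/4 = -3/2)
49465/((T(10)*(-67))) + 1/((28907 - 729)*((312*(-26)))) = 49465/((-3/2*(-67))) + 1/((28907 - 729)*((312*(-26)))) = 49465/(201/2) + 1/(28178*(-8112)) = 49465*(2/201) + (1/28178)*(-1/8112) = 98930/201 - 1/228579936 = 2512601452031/5104951904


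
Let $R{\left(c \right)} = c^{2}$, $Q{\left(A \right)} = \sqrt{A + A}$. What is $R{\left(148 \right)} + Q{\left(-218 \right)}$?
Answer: $21904 + 2 i \sqrt{109} \approx 21904.0 + 20.881 i$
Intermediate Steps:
$Q{\left(A \right)} = \sqrt{2} \sqrt{A}$ ($Q{\left(A \right)} = \sqrt{2 A} = \sqrt{2} \sqrt{A}$)
$R{\left(148 \right)} + Q{\left(-218 \right)} = 148^{2} + \sqrt{2} \sqrt{-218} = 21904 + \sqrt{2} i \sqrt{218} = 21904 + 2 i \sqrt{109}$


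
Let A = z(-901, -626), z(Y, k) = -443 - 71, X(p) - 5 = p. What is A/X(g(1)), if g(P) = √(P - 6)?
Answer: -257/3 + 257*I*√5/15 ≈ -85.667 + 38.311*I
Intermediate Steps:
g(P) = √(-6 + P)
X(p) = 5 + p
z(Y, k) = -514
A = -514
A/X(g(1)) = -514/(5 + √(-6 + 1)) = -514/(5 + √(-5)) = -514/(5 + I*√5)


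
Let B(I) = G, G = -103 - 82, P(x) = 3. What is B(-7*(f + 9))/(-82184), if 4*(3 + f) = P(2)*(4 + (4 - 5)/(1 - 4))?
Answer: 185/82184 ≈ 0.0022510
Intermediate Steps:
f = ¼ (f = -3 + (3*(4 + (4 - 5)/(1 - 4)))/4 = -3 + (3*(4 - 1/(-3)))/4 = -3 + (3*(4 - 1*(-⅓)))/4 = -3 + (3*(4 + ⅓))/4 = -3 + (3*(13/3))/4 = -3 + (¼)*13 = -3 + 13/4 = ¼ ≈ 0.25000)
G = -185
B(I) = -185
B(-7*(f + 9))/(-82184) = -185/(-82184) = -185*(-1/82184) = 185/82184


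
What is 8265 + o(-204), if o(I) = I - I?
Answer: 8265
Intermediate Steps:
o(I) = 0
8265 + o(-204) = 8265 + 0 = 8265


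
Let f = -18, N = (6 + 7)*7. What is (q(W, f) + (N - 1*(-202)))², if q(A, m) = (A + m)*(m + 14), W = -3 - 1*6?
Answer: 160801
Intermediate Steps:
N = 91 (N = 13*7 = 91)
W = -9 (W = -3 - 6 = -9)
q(A, m) = (14 + m)*(A + m) (q(A, m) = (A + m)*(14 + m) = (14 + m)*(A + m))
(q(W, f) + (N - 1*(-202)))² = (((-18)² + 14*(-9) + 14*(-18) - 9*(-18)) + (91 - 1*(-202)))² = ((324 - 126 - 252 + 162) + (91 + 202))² = (108 + 293)² = 401² = 160801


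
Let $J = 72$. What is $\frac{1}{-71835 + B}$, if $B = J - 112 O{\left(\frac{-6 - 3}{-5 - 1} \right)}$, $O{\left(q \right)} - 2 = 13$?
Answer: $- \frac{1}{73443} \approx -1.3616 \cdot 10^{-5}$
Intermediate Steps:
$O{\left(q \right)} = 15$ ($O{\left(q \right)} = 2 + 13 = 15$)
$B = -1608$ ($B = 72 - 1680 = -1608$)
$\frac{1}{-71835 + B} = \frac{1}{-71835 - 1608} = \frac{1}{-73443} = - \frac{1}{73443}$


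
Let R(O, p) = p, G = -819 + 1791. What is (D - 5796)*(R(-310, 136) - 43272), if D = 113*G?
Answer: -4487869440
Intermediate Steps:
G = 972
D = 109836 (D = 113*972 = 109836)
(D - 5796)*(R(-310, 136) - 43272) = (109836 - 5796)*(136 - 43272) = 104040*(-43136) = -4487869440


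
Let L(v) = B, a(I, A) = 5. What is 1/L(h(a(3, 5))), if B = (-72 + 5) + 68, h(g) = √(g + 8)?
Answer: 1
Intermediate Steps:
h(g) = √(8 + g)
B = 1 (B = -67 + 68 = 1)
L(v) = 1
1/L(h(a(3, 5))) = 1/1 = 1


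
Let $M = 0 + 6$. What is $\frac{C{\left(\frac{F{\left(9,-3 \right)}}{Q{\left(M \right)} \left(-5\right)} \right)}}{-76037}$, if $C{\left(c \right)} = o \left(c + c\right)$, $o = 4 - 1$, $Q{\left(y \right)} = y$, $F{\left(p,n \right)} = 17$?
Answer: $\frac{17}{380185} \approx 4.4715 \cdot 10^{-5}$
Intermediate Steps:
$M = 6$
$o = 3$
$C{\left(c \right)} = 6 c$ ($C{\left(c \right)} = 3 \left(c + c\right) = 3 \cdot 2 c = 6 c$)
$\frac{C{\left(\frac{F{\left(9,-3 \right)}}{Q{\left(M \right)} \left(-5\right)} \right)}}{-76037} = \frac{6 \frac{17}{6 \left(-5\right)}}{-76037} = 6 \frac{17}{-30} \left(- \frac{1}{76037}\right) = 6 \cdot 17 \left(- \frac{1}{30}\right) \left(- \frac{1}{76037}\right) = 6 \left(- \frac{17}{30}\right) \left(- \frac{1}{76037}\right) = \left(- \frac{17}{5}\right) \left(- \frac{1}{76037}\right) = \frac{17}{380185}$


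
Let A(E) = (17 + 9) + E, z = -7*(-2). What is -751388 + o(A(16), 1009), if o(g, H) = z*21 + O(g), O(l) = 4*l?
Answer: -750926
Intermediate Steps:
z = 14
A(E) = 26 + E
o(g, H) = 294 + 4*g (o(g, H) = 14*21 + 4*g = 294 + 4*g)
-751388 + o(A(16), 1009) = -751388 + (294 + 4*(26 + 16)) = -751388 + (294 + 4*42) = -751388 + (294 + 168) = -751388 + 462 = -750926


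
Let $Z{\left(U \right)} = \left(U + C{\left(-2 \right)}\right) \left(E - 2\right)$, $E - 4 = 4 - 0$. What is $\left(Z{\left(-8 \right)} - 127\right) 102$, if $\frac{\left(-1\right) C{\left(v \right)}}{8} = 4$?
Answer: $-37434$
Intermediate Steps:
$E = 8$ ($E = 4 + \left(4 - 0\right) = 4 + \left(4 + 0\right) = 4 + 4 = 8$)
$C{\left(v \right)} = -32$ ($C{\left(v \right)} = \left(-8\right) 4 = -32$)
$Z{\left(U \right)} = -192 + 6 U$ ($Z{\left(U \right)} = \left(U - 32\right) \left(8 - 2\right) = \left(-32 + U\right) 6 = -192 + 6 U$)
$\left(Z{\left(-8 \right)} - 127\right) 102 = \left(\left(-192 + 6 \left(-8\right)\right) - 127\right) 102 = \left(\left(-192 - 48\right) - 127\right) 102 = \left(-240 - 127\right) 102 = \left(-367\right) 102 = -37434$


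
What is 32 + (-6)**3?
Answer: -184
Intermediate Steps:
32 + (-6)**3 = 32 - 216 = -184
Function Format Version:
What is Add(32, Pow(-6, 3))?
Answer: -184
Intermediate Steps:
Add(32, Pow(-6, 3)) = Add(32, -216) = -184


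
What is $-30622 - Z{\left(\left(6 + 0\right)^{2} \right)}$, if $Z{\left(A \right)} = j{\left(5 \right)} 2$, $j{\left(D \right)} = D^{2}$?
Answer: $-30672$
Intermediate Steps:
$Z{\left(A \right)} = 50$ ($Z{\left(A \right)} = 5^{2} \cdot 2 = 25 \cdot 2 = 50$)
$-30622 - Z{\left(\left(6 + 0\right)^{2} \right)} = -30622 - 50 = -30672$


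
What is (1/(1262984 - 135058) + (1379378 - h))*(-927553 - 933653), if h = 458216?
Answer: -966898908661807839/563963 ≈ -1.7145e+12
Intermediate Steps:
(1/(1262984 - 135058) + (1379378 - h))*(-927553 - 933653) = (1/(1262984 - 135058) + (1379378 - 1*458216))*(-927553 - 933653) = (1/1127926 + (1379378 - 458216))*(-1861206) = (1/1127926 + 921162)*(-1861206) = (1039002570013/1127926)*(-1861206) = -966898908661807839/563963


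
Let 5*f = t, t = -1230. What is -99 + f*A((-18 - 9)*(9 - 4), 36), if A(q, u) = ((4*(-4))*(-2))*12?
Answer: -94563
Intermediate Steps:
A(q, u) = 384 (A(q, u) = -16*(-2)*12 = 32*12 = 384)
f = -246 (f = (⅕)*(-1230) = -246)
-99 + f*A((-18 - 9)*(9 - 4), 36) = -99 - 246*384 = -99 - 94464 = -94563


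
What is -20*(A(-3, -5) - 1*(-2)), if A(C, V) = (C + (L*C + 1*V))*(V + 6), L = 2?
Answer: 240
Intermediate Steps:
A(C, V) = (6 + V)*(V + 3*C) (A(C, V) = (C + (2*C + 1*V))*(V + 6) = (C + (2*C + V))*(6 + V) = (C + (V + 2*C))*(6 + V) = (V + 3*C)*(6 + V) = (6 + V)*(V + 3*C))
-20*(A(-3, -5) - 1*(-2)) = -20*(((-5)**2 + 6*(-5) + 18*(-3) + 3*(-3)*(-5)) - 1*(-2)) = -20*((25 - 30 - 54 + 45) + 2) = -20*(-14 + 2) = -20*(-12) = 240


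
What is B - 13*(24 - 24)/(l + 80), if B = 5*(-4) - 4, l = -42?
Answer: -24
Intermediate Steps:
B = -24 (B = -20 - 4 = -24)
B - 13*(24 - 24)/(l + 80) = -24 - 13*(24 - 24)/(-42 + 80) = -24 - 0/38 = -24 - 13*0 = -24 + 0 = -24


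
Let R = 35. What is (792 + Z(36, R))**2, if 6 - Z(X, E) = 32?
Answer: 586756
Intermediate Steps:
Z(X, E) = -26 (Z(X, E) = 6 - 1*32 = 6 - 32 = -26)
(792 + Z(36, R))**2 = (792 - 26)**2 = 766**2 = 586756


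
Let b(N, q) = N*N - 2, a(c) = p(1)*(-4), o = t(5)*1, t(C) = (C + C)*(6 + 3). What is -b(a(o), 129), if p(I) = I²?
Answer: -14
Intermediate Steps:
t(C) = 18*C (t(C) = (2*C)*9 = 18*C)
o = 90 (o = (18*5)*1 = 90*1 = 90)
a(c) = -4 (a(c) = 1²*(-4) = 1*(-4) = -4)
b(N, q) = -2 + N² (b(N, q) = N² - 2 = -2 + N²)
-b(a(o), 129) = -(-2 + (-4)²) = -(-2 + 16) = -1*14 = -14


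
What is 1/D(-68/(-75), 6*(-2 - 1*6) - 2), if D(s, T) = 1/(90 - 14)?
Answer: 76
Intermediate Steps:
D(s, T) = 1/76
1/D(-68/(-75), 6*(-2 - 1*6) - 2) = 1/(1/76) = 76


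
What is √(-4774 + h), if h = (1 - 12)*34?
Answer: 6*I*√143 ≈ 71.75*I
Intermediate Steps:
h = -374 (h = -11*34 = -374)
√(-4774 + h) = √(-4774 - 374) = √(-5148) = 6*I*√143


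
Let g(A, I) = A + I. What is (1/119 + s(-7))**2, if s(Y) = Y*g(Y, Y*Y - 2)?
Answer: 1110155761/14161 ≈ 78395.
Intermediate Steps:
s(Y) = Y*(-2 + Y + Y**2) (s(Y) = Y*(Y + (Y*Y - 2)) = Y*(Y + (Y**2 - 2)) = Y*(Y + (-2 + Y**2)) = Y*(-2 + Y + Y**2))
(1/119 + s(-7))**2 = (1/119 - 7*(-2 - 7 + (-7)**2))**2 = (1/119 - 7*(-2 - 7 + 49))**2 = (1/119 - 7*40)**2 = (1/119 - 280)**2 = (-33319/119)**2 = 1110155761/14161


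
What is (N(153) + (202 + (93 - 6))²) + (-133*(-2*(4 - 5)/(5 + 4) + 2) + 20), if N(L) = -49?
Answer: 748768/9 ≈ 83197.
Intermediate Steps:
(N(153) + (202 + (93 - 6))²) + (-133*(-2*(4 - 5)/(5 + 4) + 2) + 20) = (-49 + (202 + (93 - 6))²) + (-133*(-2*(4 - 5)/(5 + 4) + 2) + 20) = (-49 + (202 + 87)²) + (-133*(-(-2)/9 + 2) + 20) = (-49 + 289²) + (-133*(-(-2)/9 + 2) + 20) = (-49 + 83521) + (-133*(-2*(-⅑) + 2) + 20) = 83472 + (-133*(2/9 + 2) + 20) = 83472 + (-133*20/9 + 20) = 83472 + (-2660/9 + 20) = 83472 - 2480/9 = 748768/9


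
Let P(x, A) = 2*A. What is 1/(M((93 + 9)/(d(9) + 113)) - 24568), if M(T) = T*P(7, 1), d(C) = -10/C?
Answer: -1007/24738140 ≈ -4.0706e-5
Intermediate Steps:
M(T) = 2*T (M(T) = T*(2*1) = T*2 = 2*T)
1/(M((93 + 9)/(d(9) + 113)) - 24568) = 1/(2*((93 + 9)/(-10/9 + 113)) - 24568) = 1/(2*(102/(-10*1/9 + 113)) - 24568) = 1/(2*(102/(-10/9 + 113)) - 24568) = 1/(2*(102/(1007/9)) - 24568) = 1/(2*(102*(9/1007)) - 24568) = 1/(2*(918/1007) - 24568) = 1/(1836/1007 - 24568) = 1/(-24738140/1007) = -1007/24738140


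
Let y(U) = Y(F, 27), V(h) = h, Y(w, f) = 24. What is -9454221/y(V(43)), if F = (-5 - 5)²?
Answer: -3151407/8 ≈ -3.9393e+5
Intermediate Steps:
F = 100 (F = (-10)² = 100)
y(U) = 24
-9454221/y(V(43)) = -9454221/24 = -9454221*1/24 = -3151407/8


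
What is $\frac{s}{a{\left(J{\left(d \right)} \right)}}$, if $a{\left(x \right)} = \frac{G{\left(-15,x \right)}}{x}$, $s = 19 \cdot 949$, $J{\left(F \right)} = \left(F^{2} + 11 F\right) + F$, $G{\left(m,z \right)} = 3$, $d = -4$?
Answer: $- \frac{576992}{3} \approx -1.9233 \cdot 10^{5}$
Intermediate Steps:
$J{\left(F \right)} = F^{2} + 12 F$
$s = 18031$
$a{\left(x \right)} = \frac{3}{x}$
$\frac{s}{a{\left(J{\left(d \right)} \right)}} = \frac{18031}{3 \frac{1}{\left(-4\right) \left(12 - 4\right)}} = \frac{18031}{3 \frac{1}{\left(-4\right) 8}} = \frac{18031}{3 \frac{1}{-32}} = \frac{18031}{3 \left(- \frac{1}{32}\right)} = \frac{18031}{- \frac{3}{32}} = 18031 \left(- \frac{32}{3}\right) = - \frac{576992}{3}$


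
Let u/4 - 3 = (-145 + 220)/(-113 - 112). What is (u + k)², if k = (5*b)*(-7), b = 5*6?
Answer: 9721924/9 ≈ 1.0802e+6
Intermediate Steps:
b = 30
k = -1050 (k = (5*30)*(-7) = 150*(-7) = -1050)
u = 32/3 (u = 12 + 4*((-145 + 220)/(-113 - 112)) = 12 + 4*(75/(-225)) = 12 + 4*(75*(-1/225)) = 12 + 4*(-⅓) = 12 - 4/3 = 32/3 ≈ 10.667)
(u + k)² = (32/3 - 1050)² = (-3118/3)² = 9721924/9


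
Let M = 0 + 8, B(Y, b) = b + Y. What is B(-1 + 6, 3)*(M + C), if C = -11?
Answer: -24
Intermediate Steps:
B(Y, b) = Y + b
M = 8
B(-1 + 6, 3)*(M + C) = ((-1 + 6) + 3)*(8 - 11) = (5 + 3)*(-3) = 8*(-3) = -24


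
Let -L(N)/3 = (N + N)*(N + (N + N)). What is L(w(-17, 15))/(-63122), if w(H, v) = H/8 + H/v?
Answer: 152881/50497600 ≈ 0.0030275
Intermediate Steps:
w(H, v) = H/8 + H/v (w(H, v) = H*(1/8) + H/v = H/8 + H/v)
L(N) = -18*N**2 (L(N) = -3*(N + N)*(N + (N + N)) = -3*2*N*(N + 2*N) = -3*2*N*3*N = -18*N**2)
L(w(-17, 15))/(-63122) = -18*((1/8)*(-17) - 17/15)**2/(-63122) = -18*(-17/8 - 17*1/15)**2*(-1/63122) = -18*(-17/8 - 17/15)**2*(-1/63122) = -18*(-391/120)**2*(-1/63122) = -18*152881/14400*(-1/63122) = -152881/800*(-1/63122) = 152881/50497600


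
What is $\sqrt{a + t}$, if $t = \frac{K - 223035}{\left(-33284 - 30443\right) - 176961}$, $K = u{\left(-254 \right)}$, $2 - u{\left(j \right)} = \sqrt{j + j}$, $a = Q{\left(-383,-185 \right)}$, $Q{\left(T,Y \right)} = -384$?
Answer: $\frac{\sqrt{-28305755813 + 614 i \sqrt{127}}}{8596} \approx 2.3923 \cdot 10^{-6} + 19.572 i$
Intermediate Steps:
$a = -384$
$u{\left(j \right)} = 2 - \sqrt{2} \sqrt{j}$ ($u{\left(j \right)} = 2 - \sqrt{j + j} = 2 - \sqrt{2 j} = 2 - \sqrt{2} \sqrt{j}$)
$K = 2 - 2 i \sqrt{127}$ ($K = 2 - \sqrt{2} \sqrt{-254} = 2 - \sqrt{2} i \sqrt{254} = 2 - 2 i \sqrt{127} \approx 2.0 - 22.539 i$)
$t = \frac{223033}{240688} + \frac{i \sqrt{127}}{120344}$ ($t = \frac{\left(2 - 2 i \sqrt{127}\right) - 223035}{\left(-33284 - 30443\right) - 176961} = \frac{-223033 - 2 i \sqrt{127}}{-63727 - 176961} = \frac{-223033 - 2 i \sqrt{127}}{-240688} = \left(-223033 - 2 i \sqrt{127}\right) \left(- \frac{1}{240688}\right) = \frac{223033}{240688} + \frac{i \sqrt{127}}{120344} \approx 0.92665 + 9.3643 \cdot 10^{-5} i$)
$\sqrt{a + t} = \sqrt{-384 + \left(\frac{223033}{240688} + \frac{i \sqrt{127}}{120344}\right)} = \sqrt{- \frac{92201159}{240688} + \frac{i \sqrt{127}}{120344}}$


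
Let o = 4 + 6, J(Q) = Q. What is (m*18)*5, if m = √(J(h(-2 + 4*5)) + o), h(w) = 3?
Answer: 90*√13 ≈ 324.50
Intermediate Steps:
o = 10
m = √13 (m = √(3 + 10) = √13 ≈ 3.6056)
(m*18)*5 = (√13*18)*5 = (18*√13)*5 = 90*√13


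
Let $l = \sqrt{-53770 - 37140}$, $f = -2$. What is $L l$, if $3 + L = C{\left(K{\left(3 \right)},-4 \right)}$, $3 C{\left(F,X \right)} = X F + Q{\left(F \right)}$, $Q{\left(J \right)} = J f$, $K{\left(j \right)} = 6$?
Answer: $- 15 i \sqrt{90910} \approx - 4522.7 i$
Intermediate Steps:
$Q{\left(J \right)} = - 2 J$ ($Q{\left(J \right)} = J \left(-2\right) = - 2 J$)
$l = i \sqrt{90910}$ ($l = \sqrt{-90910} = i \sqrt{90910} \approx 301.51 i$)
$C{\left(F,X \right)} = - \frac{2 F}{3} + \frac{F X}{3}$ ($C{\left(F,X \right)} = \frac{X F - 2 F}{3} = \frac{F X - 2 F}{3} = \frac{- 2 F + F X}{3} = - \frac{2 F}{3} + \frac{F X}{3}$)
$L = -15$ ($L = -3 + \frac{1}{3} \cdot 6 \left(-2 - 4\right) = -3 + \frac{1}{3} \cdot 6 \left(-6\right) = -3 - 12 = -15$)
$L l = - 15 i \sqrt{90910}$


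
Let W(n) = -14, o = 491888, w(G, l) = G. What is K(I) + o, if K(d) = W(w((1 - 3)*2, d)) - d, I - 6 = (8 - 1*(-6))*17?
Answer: 491630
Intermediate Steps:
I = 244 (I = 6 + (8 - 1*(-6))*17 = 6 + (8 + 6)*17 = 6 + 14*17 = 6 + 238 = 244)
K(d) = -14 - d
K(I) + o = (-14 - 1*244) + 491888 = (-14 - 244) + 491888 = -258 + 491888 = 491630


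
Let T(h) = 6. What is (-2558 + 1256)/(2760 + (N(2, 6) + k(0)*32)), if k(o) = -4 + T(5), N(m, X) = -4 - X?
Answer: -31/67 ≈ -0.46269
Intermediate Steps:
k(o) = 2 (k(o) = -4 + 6 = 2)
(-2558 + 1256)/(2760 + (N(2, 6) + k(0)*32)) = (-2558 + 1256)/(2760 + ((-4 - 1*6) + 2*32)) = -1302/(2760 + ((-4 - 6) + 64)) = -1302/(2760 + (-10 + 64)) = -1302/(2760 + 54) = -1302/2814 = -1302*1/2814 = -31/67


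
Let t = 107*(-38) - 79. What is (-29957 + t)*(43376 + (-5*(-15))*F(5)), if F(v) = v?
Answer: -1491996602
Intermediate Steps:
t = -4145 (t = -4066 - 79 = -4145)
(-29957 + t)*(43376 + (-5*(-15))*F(5)) = (-29957 - 4145)*(43376 - 5*(-15)*5) = -34102*(43376 + 75*5) = -34102*(43376 + 375) = -34102*43751 = -1491996602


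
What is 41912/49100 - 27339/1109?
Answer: -323966123/13612975 ≈ -23.798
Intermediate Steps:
41912/49100 - 27339/1109 = 41912*(1/49100) - 27339*1/1109 = 10478/12275 - 27339/1109 = -323966123/13612975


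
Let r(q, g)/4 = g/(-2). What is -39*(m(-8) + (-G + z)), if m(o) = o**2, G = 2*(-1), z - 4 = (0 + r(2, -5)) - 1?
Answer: -3081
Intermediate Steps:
r(q, g) = -2*g (r(q, g) = 4*(g/(-2)) = 4*(g*(-1/2)) = 4*(-g/2) = -2*g)
z = 13 (z = 4 + ((0 - 2*(-5)) - 1) = 4 + ((0 + 10) - 1) = 4 + (10 - 1) = 4 + 9 = 13)
G = -2
-39*(m(-8) + (-G + z)) = -39*((-8)**2 + (-1*(-2) + 13)) = -39*(64 + (2 + 13)) = -39*(64 + 15) = -39*79 = -3081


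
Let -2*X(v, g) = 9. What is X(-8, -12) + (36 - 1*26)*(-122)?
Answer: -2449/2 ≈ -1224.5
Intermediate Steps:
X(v, g) = -9/2 (X(v, g) = -½*9 = -9/2)
X(-8, -12) + (36 - 1*26)*(-122) = -9/2 + (36 - 1*26)*(-122) = -9/2 + (36 - 26)*(-122) = -9/2 + 10*(-122) = -9/2 - 1220 = -2449/2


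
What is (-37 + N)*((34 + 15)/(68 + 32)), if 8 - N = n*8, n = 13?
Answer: -6517/100 ≈ -65.170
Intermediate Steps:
N = -96 (N = 8 - 13*8 = 8 - 1*104 = 8 - 104 = -96)
(-37 + N)*((34 + 15)/(68 + 32)) = (-37 - 96)*((34 + 15)/(68 + 32)) = -6517/100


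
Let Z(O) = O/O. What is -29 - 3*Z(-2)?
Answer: -32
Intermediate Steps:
Z(O) = 1
-29 - 3*Z(-2) = -29 - 3*1 = -29 - 3 = -32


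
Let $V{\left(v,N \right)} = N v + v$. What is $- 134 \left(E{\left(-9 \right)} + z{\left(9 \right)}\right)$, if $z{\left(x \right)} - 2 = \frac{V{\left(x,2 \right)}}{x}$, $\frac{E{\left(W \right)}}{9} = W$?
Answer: $10184$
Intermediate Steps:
$V{\left(v,N \right)} = v + N v$
$E{\left(W \right)} = 9 W$
$z{\left(x \right)} = 5$ ($z{\left(x \right)} = 2 + \frac{x \left(1 + 2\right)}{x} = 2 + \frac{x 3}{x} = 2 + \frac{3 x}{x} = 2 + 3 = 5$)
$- 134 \left(E{\left(-9 \right)} + z{\left(9 \right)}\right) = - 134 \left(9 \left(-9\right) + 5\right) = - 134 \left(-81 + 5\right) = \left(-134\right) \left(-76\right) = 10184$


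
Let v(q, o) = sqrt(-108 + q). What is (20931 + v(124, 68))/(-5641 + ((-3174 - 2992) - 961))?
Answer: -20935/12768 ≈ -1.6396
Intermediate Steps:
(20931 + v(124, 68))/(-5641 + ((-3174 - 2992) - 961)) = (20931 + sqrt(-108 + 124))/(-5641 + ((-3174 - 2992) - 961)) = (20931 + sqrt(16))/(-5641 + (-6166 - 961)) = (20931 + 4)/(-5641 - 7127) = 20935/(-12768) = 20935*(-1/12768) = -20935/12768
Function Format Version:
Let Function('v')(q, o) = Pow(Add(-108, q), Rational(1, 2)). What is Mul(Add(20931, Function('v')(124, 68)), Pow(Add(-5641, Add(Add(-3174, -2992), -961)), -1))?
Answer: Rational(-20935, 12768) ≈ -1.6396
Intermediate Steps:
Mul(Add(20931, Function('v')(124, 68)), Pow(Add(-5641, Add(Add(-3174, -2992), -961)), -1)) = Mul(Add(20931, Pow(Add(-108, 124), Rational(1, 2))), Pow(Add(-5641, Add(Add(-3174, -2992), -961)), -1)) = Mul(Add(20931, Pow(16, Rational(1, 2))), Pow(Add(-5641, Add(-6166, -961)), -1)) = Mul(Add(20931, 4), Pow(Add(-5641, -7127), -1)) = Mul(20935, Pow(-12768, -1)) = Mul(20935, Rational(-1, 12768)) = Rational(-20935, 12768)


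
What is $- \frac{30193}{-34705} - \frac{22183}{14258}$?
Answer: $- \frac{339369221}{494823890} \approx -0.68584$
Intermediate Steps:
$- \frac{30193}{-34705} - \frac{22183}{14258} = \left(-30193\right) \left(- \frac{1}{34705}\right) - \frac{22183}{14258} = \frac{30193}{34705} - \frac{22183}{14258} = - \frac{339369221}{494823890}$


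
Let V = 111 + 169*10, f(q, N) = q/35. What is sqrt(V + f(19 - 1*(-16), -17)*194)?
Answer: sqrt(1995) ≈ 44.665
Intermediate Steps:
f(q, N) = q/35 (f(q, N) = q*(1/35) = q/35)
V = 1801 (V = 111 + 1690 = 1801)
sqrt(V + f(19 - 1*(-16), -17)*194) = sqrt(1801 + ((19 - 1*(-16))/35)*194) = sqrt(1801 + ((19 + 16)/35)*194) = sqrt(1801 + ((1/35)*35)*194) = sqrt(1801 + 1*194) = sqrt(1801 + 194) = sqrt(1995)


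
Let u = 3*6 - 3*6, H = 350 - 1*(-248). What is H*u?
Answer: 0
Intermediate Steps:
H = 598 (H = 350 + 248 = 598)
u = 0 (u = 18 - 18 = 0)
H*u = 598*0 = 0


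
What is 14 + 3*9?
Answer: 41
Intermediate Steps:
14 + 3*9 = 14 + 27 = 41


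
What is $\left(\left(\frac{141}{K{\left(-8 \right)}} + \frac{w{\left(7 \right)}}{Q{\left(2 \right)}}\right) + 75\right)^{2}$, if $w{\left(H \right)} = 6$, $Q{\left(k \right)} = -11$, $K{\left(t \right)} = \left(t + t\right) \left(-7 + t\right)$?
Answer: $\frac{4360885369}{774400} \approx 5631.3$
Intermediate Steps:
$K{\left(t \right)} = 2 t \left(-7 + t\right)$
$\left(\left(\frac{141}{K{\left(-8 \right)}} + \frac{w{\left(7 \right)}}{Q{\left(2 \right)}}\right) + 75\right)^{2} = \left(\left(\frac{141}{2 \left(-8\right) \left(-7 - 8\right)} + \frac{6}{-11}\right) + 75\right)^{2} = \left(\left(\frac{141}{2 \left(-8\right) \left(-15\right)} + 6 \left(- \frac{1}{11}\right)\right) + 75\right)^{2} = \left(\left(\frac{141}{240} - \frac{6}{11}\right) + 75\right)^{2} = \left(\left(141 \cdot \frac{1}{240} - \frac{6}{11}\right) + 75\right)^{2} = \left(\left(\frac{47}{80} - \frac{6}{11}\right) + 75\right)^{2} = \left(\frac{37}{880} + 75\right)^{2} = \left(\frac{66037}{880}\right)^{2} = \frac{4360885369}{774400}$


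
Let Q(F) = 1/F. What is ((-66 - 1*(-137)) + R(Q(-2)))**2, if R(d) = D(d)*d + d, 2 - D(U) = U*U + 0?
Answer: 310249/64 ≈ 4847.6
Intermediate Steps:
D(U) = 2 - U**2 (D(U) = 2 - (U*U + 0) = 2 - (U**2 + 0) = 2 - U**2)
R(d) = d + d*(2 - d**2) (R(d) = (2 - d**2)*d + d = d*(2 - d**2) + d = d + d*(2 - d**2))
((-66 - 1*(-137)) + R(Q(-2)))**2 = ((-66 - 1*(-137)) + (3 - (1/(-2))**2)/(-2))**2 = ((-66 + 137) - (3 - (-1/2)**2)/2)**2 = (71 - (3 - 1*1/4)/2)**2 = (71 - (3 - 1/4)/2)**2 = (71 - 1/2*11/4)**2 = (71 - 11/8)**2 = (557/8)**2 = 310249/64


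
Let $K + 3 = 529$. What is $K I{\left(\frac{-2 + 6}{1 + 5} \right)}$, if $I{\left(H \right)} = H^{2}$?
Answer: $\frac{2104}{9} \approx 233.78$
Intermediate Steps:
$K = 526$ ($K = -3 + 529 = 526$)
$K I{\left(\frac{-2 + 6}{1 + 5} \right)} = 526 \left(\frac{-2 + 6}{1 + 5}\right)^{2} = 526 \left(\frac{4}{6}\right)^{2} = 526 \left(4 \cdot \frac{1}{6}\right)^{2} = 526 \left(\frac{2}{3}\right)^{2} = 526 \cdot \frac{4}{9} = \frac{2104}{9}$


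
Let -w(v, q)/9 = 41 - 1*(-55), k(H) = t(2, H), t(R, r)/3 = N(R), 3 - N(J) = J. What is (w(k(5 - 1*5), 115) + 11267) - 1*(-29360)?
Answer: 39763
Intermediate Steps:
N(J) = 3 - J
t(R, r) = 9 - 3*R (t(R, r) = 3*(3 - R) = 9 - 3*R)
k(H) = 3 (k(H) = 9 - 3*2 = 9 - 6 = 3)
w(v, q) = -864 (w(v, q) = -9*(41 - 1*(-55)) = -9*(41 + 55) = -9*96 = -864)
(w(k(5 - 1*5), 115) + 11267) - 1*(-29360) = (-864 + 11267) - 1*(-29360) = 10403 + 29360 = 39763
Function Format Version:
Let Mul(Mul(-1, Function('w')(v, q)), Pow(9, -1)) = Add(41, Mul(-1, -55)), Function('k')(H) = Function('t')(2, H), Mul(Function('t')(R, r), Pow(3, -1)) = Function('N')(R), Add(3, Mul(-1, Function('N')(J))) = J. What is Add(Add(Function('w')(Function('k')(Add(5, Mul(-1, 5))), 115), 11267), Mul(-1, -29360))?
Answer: 39763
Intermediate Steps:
Function('N')(J) = Add(3, Mul(-1, J))
Function('t')(R, r) = Add(9, Mul(-3, R)) (Function('t')(R, r) = Mul(3, Add(3, Mul(-1, R))) = Add(9, Mul(-3, R)))
Function('k')(H) = 3 (Function('k')(H) = Add(9, Mul(-3, 2)) = Add(9, -6) = 3)
Function('w')(v, q) = -864 (Function('w')(v, q) = Mul(-9, Add(41, Mul(-1, -55))) = Mul(-9, Add(41, 55)) = Mul(-9, 96) = -864)
Add(Add(Function('w')(Function('k')(Add(5, Mul(-1, 5))), 115), 11267), Mul(-1, -29360)) = Add(Add(-864, 11267), Mul(-1, -29360)) = Add(10403, 29360) = 39763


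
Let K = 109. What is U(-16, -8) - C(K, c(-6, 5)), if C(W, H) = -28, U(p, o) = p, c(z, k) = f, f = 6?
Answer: 12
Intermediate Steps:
c(z, k) = 6
U(-16, -8) - C(K, c(-6, 5)) = -16 - 1*(-28) = -16 + 28 = 12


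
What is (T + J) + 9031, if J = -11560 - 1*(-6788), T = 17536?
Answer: 21795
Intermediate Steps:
J = -4772 (J = -11560 + 6788 = -4772)
(T + J) + 9031 = (17536 - 4772) + 9031 = 12764 + 9031 = 21795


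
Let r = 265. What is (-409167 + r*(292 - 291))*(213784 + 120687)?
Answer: -136765860842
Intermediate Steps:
(-409167 + r*(292 - 291))*(213784 + 120687) = (-409167 + 265*(292 - 291))*(213784 + 120687) = (-409167 + 265*1)*334471 = (-409167 + 265)*334471 = -408902*334471 = -136765860842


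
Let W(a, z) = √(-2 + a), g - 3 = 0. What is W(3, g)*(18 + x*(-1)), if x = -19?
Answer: 37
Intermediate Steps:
g = 3 (g = 3 + 0 = 3)
W(3, g)*(18 + x*(-1)) = √(-2 + 3)*(18 - 19*(-1)) = √1*(18 + 19) = 1*37 = 37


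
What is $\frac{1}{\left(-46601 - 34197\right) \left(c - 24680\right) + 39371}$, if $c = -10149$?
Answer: $\frac{1}{2814152913} \approx 3.5535 \cdot 10^{-10}$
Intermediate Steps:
$\frac{1}{\left(-46601 - 34197\right) \left(c - 24680\right) + 39371} = \frac{1}{\left(-46601 - 34197\right) \left(-10149 - 24680\right) + 39371} = \frac{1}{\left(-80798\right) \left(-34829\right) + 39371} = \frac{1}{2814113542 + 39371} = \frac{1}{2814152913}$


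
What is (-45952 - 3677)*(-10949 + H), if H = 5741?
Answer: 258467832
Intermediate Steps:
(-45952 - 3677)*(-10949 + H) = (-45952 - 3677)*(-10949 + 5741) = -49629*(-5208) = 258467832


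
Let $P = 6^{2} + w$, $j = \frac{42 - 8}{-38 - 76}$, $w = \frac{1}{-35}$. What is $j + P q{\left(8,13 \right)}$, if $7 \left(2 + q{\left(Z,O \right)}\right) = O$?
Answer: $- \frac{75928}{13965} \approx -5.437$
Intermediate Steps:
$q{\left(Z,O \right)} = -2 + \frac{O}{7}$
$w = - \frac{1}{35} \approx -0.028571$
$j = - \frac{17}{57}$ ($j = \frac{34}{-114} = 34 \left(- \frac{1}{114}\right) = - \frac{17}{57} \approx -0.29825$)
$P = \frac{1259}{35}$ ($P = 6^{2} - \frac{1}{35} = 36 - \frac{1}{35} = \frac{1259}{35} \approx 35.971$)
$j + P q{\left(8,13 \right)} = - \frac{17}{57} + \frac{1259 \left(-2 + \frac{1}{7} \cdot 13\right)}{35} = - \frac{17}{57} + \frac{1259 \left(-2 + \frac{13}{7}\right)}{35} = - \frac{17}{57} + \frac{1259}{35} \left(- \frac{1}{7}\right) = - \frac{17}{57} - \frac{1259}{245} = - \frac{75928}{13965}$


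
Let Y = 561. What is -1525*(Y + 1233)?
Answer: -2735850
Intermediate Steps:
-1525*(Y + 1233) = -1525*(561 + 1233) = -1525*1794 = -2735850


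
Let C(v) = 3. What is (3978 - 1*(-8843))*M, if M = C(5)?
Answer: 38463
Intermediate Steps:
M = 3
(3978 - 1*(-8843))*M = (3978 - 1*(-8843))*3 = (3978 + 8843)*3 = 12821*3 = 38463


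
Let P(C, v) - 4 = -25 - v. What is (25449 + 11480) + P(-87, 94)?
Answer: 36814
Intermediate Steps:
P(C, v) = -21 - v (P(C, v) = 4 + (-25 - v) = -21 - v)
(25449 + 11480) + P(-87, 94) = (25449 + 11480) + (-21 - 1*94) = 36929 + (-21 - 94) = 36929 - 115 = 36814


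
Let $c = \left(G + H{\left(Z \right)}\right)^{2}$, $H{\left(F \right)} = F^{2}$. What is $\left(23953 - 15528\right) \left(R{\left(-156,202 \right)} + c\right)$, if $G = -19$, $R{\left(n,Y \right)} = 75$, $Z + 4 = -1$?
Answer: $935175$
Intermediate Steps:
$Z = -5$ ($Z = -4 - 1 = -5$)
$c = 36$ ($c = \left(-19 + \left(-5\right)^{2}\right)^{2} = \left(-19 + 25\right)^{2} = 6^{2} = 36$)
$\left(23953 - 15528\right) \left(R{\left(-156,202 \right)} + c\right) = \left(23953 - 15528\right) \left(75 + 36\right) = 8425 \cdot 111 = 935175$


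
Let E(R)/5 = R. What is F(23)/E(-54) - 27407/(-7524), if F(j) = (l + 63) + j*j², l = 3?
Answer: -4702289/112860 ≈ -41.665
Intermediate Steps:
E(R) = 5*R
F(j) = 66 + j³ (F(j) = (3 + 63) + j*j² = 66 + j³)
F(23)/E(-54) - 27407/(-7524) = (66 + 23³)/((5*(-54))) - 27407/(-7524) = (66 + 12167)/(-270) - 27407*(-1/7524) = 12233*(-1/270) + 27407/7524 = -12233/270 + 27407/7524 = -4702289/112860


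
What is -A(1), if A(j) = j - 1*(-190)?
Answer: -191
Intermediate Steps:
A(j) = 190 + j (A(j) = j + 190 = 190 + j)
-A(1) = -(190 + 1) = -1*191 = -191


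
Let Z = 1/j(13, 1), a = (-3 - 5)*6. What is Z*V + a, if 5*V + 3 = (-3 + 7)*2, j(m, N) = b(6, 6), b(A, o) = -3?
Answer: -145/3 ≈ -48.333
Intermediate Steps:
j(m, N) = -3
a = -48 (a = -8*6 = -48)
Z = -1/3 (Z = 1/(-3) = -1/3 ≈ -0.33333)
V = 1 (V = -3/5 + ((-3 + 7)*2)/5 = -3/5 + (4*2)/5 = -3/5 + (1/5)*8 = -3/5 + 8/5 = 1)
Z*V + a = -1/3*1 - 48 = -1/3 - 48 = -145/3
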